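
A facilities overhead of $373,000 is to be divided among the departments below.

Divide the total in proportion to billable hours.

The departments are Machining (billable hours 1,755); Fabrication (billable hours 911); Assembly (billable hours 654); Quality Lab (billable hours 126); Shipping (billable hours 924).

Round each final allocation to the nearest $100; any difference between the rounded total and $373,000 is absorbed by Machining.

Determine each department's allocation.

Machining: $149,700 | Fabrication: $77,800 | Assembly: $55,800 | Quality Lab: $10,800 | Shipping: $78,900

Total billable hours = 4,370.
Proportional shares: Machining 1,755/4,370 × $373,000 = 149,797.48; Fabrication 911/4,370 × $373,000 = 77,758.12; Assembly 654/4,370 × $373,000 = 55,821.97; Quality Lab 126/4,370 × $373,000 = 10,754.69; Shipping 924/4,370 × $373,000 = 78,867.73.
At nearest $100: Machining $149,800; Fabrication $77,800; Assembly $55,800; Quality Lab $10,800; Shipping $78,900. Sum = $373,100.
Difference $373,000 − $373,100 = −$100 applied to Machining: Machining becomes $149,700.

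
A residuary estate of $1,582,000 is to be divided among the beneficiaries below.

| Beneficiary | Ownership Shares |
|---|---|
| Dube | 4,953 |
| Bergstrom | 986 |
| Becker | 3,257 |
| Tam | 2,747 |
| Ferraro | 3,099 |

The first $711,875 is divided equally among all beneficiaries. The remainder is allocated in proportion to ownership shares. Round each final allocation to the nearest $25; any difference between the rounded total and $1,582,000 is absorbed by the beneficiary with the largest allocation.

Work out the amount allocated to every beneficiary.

Dube: $428,900 · Bergstrom: $199,400 · Becker: $330,775 · Tam: $301,275 · Ferraro: $321,650

Equal tier: $711,875 ÷ 5 = $142,375 apiece.
Remainder $870,125 by ownership shares (total 15,042): Dube 286,513.04 → $286,525; Bergstrom 57,036.51 → $57,025; Becker 188,405.61 → $188,400; Tam 158,903.96 → $158,900; Ferraro 179,265.88 → $179,275.
Totals: Dube $142,375 + $286,525 = $428,900; Bergstrom $142,375 + $57,025 = $199,400; Becker $142,375 + $188,400 = $330,775; Tam $142,375 + $158,900 = $301,275; Ferraro $142,375 + $179,275 = $321,650.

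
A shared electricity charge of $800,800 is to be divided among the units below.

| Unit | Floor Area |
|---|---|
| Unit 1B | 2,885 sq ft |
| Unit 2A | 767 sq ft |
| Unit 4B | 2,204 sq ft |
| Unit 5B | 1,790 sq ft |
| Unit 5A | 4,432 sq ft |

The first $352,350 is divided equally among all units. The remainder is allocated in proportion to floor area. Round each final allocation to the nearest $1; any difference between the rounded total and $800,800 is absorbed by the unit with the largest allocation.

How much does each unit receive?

First tranche $352,350 split equally: $70,470 each.
Remainder $448,450 by floor area (total 12,078): Unit 1B 107,118.58 → $107,119; Unit 2A 28,478.32 → $28,478; Unit 4B 81,833.40 → $81,833; Unit 5B 66,461.79 → $66,462; Unit 5A 164,557.91 → $164,558.
Totals: Unit 1B $70,470 + $107,119 = $177,589; Unit 2A $70,470 + $28,478 = $98,948; Unit 4B $70,470 + $81,833 = $152,303; Unit 5B $70,470 + $66,462 = $136,932; Unit 5A $70,470 + $164,558 = $235,028.

Unit 1B: $177,589; Unit 2A: $98,948; Unit 4B: $152,303; Unit 5B: $136,932; Unit 5A: $235,028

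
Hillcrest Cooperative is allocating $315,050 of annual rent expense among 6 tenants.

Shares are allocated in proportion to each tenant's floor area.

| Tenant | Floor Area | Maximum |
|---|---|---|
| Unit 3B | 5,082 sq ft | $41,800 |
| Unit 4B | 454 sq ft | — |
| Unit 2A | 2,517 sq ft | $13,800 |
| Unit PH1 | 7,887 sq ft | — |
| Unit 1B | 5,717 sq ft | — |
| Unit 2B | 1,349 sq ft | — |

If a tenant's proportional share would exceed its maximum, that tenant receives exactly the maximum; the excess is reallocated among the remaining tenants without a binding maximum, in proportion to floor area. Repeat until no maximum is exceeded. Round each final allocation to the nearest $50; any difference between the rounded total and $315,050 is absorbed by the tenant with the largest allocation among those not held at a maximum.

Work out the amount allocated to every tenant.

Total floor area = 23,006.
Pro-rata shares before constraints: Unit 3B 69,594.20; Unit 4B 6,217.19; Unit 2A 34,468.44; Unit PH1 108,006.58; Unit 1B 78,290.05; Unit 2B 18,473.55.
Held at cap: Unit 3B ($41,800), Unit 2A ($13,800); remaining pool $259,450 reallocated over remaining floor area 15,407.
Remaining shares: Unit 4B 7,645.25 → $7,650; Unit PH1 132,815.09 → $132,800; Unit 1B 96,272.84 → $96,250; Unit 2B 22,716.82 → $22,700.
Rounding difference +$50 applied to Unit PH1 → $132,850.

Unit 3B: $41,800 · Unit 4B: $7,650 · Unit 2A: $13,800 · Unit PH1: $132,850 · Unit 1B: $96,250 · Unit 2B: $22,700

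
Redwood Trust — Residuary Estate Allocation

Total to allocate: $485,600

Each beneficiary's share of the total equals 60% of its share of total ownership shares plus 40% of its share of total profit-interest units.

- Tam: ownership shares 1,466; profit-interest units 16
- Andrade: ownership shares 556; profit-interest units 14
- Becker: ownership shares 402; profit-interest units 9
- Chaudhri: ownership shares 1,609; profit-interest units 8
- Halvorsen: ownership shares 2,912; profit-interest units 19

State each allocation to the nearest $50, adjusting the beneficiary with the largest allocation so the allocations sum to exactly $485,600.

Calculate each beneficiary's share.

Ownership shares total 6,945; profit-interest units total 66.
Blended shares (60% ownership shares + 40% profit-interest units): Tam 0.2236; Andrade 0.1329; Becker 0.0893; Chaudhri 0.1875; Halvorsen 0.3667.
Pro-rata amounts: Tam 108,590.83; Andrade 64,528.01; Becker 43,352.17; Chaudhri 91,045.79; Halvorsen 178,083.21.
At nearest $50: Tam $108,600; Andrade $64,550; Becker $43,350; Chaudhri $91,050; Halvorsen $178,100. Sum = $485,650.
Difference $485,600 − $485,650 = −$50 applied to largest allocation (Halvorsen): Halvorsen becomes $178,050.

Tam: $108,600; Andrade: $64,550; Becker: $43,350; Chaudhri: $91,050; Halvorsen: $178,050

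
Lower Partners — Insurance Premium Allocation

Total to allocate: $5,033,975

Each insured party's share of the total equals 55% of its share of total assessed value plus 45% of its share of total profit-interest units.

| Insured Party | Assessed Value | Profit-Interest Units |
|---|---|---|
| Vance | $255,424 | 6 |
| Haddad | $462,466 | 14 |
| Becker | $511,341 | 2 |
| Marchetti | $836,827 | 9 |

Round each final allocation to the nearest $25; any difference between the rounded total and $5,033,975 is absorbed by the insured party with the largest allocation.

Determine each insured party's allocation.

Totals — assessed value 2,066,058, profit-interest units 31.
Blended shares (55% assessed value + 45% profit-interest units): Vance 0.1551; Haddad 0.3263; Becker 0.1652; Marchetti 0.3534.
Pro-rata amounts: Vance 780,731.98; Haddad 1,642,775.79; Becker 831,386.31; Marchetti 1,779,080.92.
Rounded to nearest $25: Vance $780,725; Haddad $1,642,775; Becker $831,375; Marchetti $1,779,075. Sum = $5,033,950.
Difference $5,033,975 − $5,033,950 = +$25 applied to largest allocation (Marchetti): Marchetti becomes $1,779,100.

Vance: $780,725 · Haddad: $1,642,775 · Becker: $831,375 · Marchetti: $1,779,100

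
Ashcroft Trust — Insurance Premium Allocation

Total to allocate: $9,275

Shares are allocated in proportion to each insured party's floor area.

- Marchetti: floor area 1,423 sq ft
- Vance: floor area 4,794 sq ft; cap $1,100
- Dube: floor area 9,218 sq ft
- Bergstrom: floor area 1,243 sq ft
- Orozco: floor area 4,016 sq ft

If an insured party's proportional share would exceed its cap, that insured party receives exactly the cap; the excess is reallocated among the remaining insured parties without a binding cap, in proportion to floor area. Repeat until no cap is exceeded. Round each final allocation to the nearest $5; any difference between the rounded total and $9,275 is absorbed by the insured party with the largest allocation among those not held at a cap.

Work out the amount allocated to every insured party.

Total floor area = 20,694.
Proportional shares (ignoring caps): Marchetti 637.79; Vance 2,148.66; Dube 4,131.48; Bergstrom 557.11; Orozco 1,799.96.
Cap binds for Vance ($1,100); remaining pool $8,175 reallocated over remaining floor area 15,900.
Remaining shares: Marchetti 731.64 → $730; Dube 4,739.44 → $4,740; Bergstrom 639.09 → $640; Orozco 2,064.83 → $2,065.

Marchetti: $730; Vance: $1,100; Dube: $4,740; Bergstrom: $640; Orozco: $2,065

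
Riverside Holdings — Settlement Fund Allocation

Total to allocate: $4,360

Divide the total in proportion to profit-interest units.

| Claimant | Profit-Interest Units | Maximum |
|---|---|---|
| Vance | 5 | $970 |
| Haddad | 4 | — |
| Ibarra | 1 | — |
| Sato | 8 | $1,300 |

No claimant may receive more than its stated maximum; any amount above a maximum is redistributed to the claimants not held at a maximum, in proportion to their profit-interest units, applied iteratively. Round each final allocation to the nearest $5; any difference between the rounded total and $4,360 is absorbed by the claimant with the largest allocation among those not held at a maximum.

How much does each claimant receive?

Profit-interest units total: 18.
Unconstrained shares: Vance 1,211.11; Haddad 968.89; Ibarra 242.22; Sato 1,937.78.
Capped: Vance ($970), Sato ($1,300); residual $2,090 reallocated over remaining profit-interest units 5.
Shares after redistribution: Haddad 1,672.00 → $1,670; Ibarra 418.00 → $420.

Vance: $970 · Haddad: $1,670 · Ibarra: $420 · Sato: $1,300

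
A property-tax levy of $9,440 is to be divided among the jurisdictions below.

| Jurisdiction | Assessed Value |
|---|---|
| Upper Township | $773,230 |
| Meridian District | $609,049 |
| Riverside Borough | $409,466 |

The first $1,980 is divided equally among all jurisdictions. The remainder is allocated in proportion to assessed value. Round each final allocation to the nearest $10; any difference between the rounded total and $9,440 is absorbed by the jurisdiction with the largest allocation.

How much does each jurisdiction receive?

Upper Township: $3,880 · Meridian District: $3,200 · Riverside Borough: $2,360

Equal tier: $1,980 ÷ 3 = $660 apiece.
Remainder $7,460 by assessed value (total 1,791,745): Upper Township 3,219.37 → $3,220; Meridian District 2,535.80 → $2,540; Riverside Borough 1,704.83 → $1,700.
Totals: Upper Township $660 + $3,220 = $3,880; Meridian District $660 + $2,540 = $3,200; Riverside Borough $660 + $1,700 = $2,360.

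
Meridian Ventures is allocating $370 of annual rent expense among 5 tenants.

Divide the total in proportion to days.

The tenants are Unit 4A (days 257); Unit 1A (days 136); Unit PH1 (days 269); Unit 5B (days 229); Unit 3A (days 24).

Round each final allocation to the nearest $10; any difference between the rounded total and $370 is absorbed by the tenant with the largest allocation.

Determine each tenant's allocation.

Combined days = 915.
Proportional shares: Unit 4A 257/915 × $370 = 103.92; Unit 1A 136/915 × $370 = 54.99; Unit PH1 269/915 × $370 = 108.78; Unit 5B 229/915 × $370 = 92.60; Unit 3A 24/915 × $370 = 9.70.
At nearest $10: Unit 4A $100; Unit 1A $50; Unit PH1 $110; Unit 5B $90; Unit 3A $10. Sum = $360.
Difference $370 − $360 = +$10 applied to largest allocation (Unit PH1): Unit PH1 becomes $120.

Unit 4A: $100 | Unit 1A: $50 | Unit PH1: $120 | Unit 5B: $90 | Unit 3A: $10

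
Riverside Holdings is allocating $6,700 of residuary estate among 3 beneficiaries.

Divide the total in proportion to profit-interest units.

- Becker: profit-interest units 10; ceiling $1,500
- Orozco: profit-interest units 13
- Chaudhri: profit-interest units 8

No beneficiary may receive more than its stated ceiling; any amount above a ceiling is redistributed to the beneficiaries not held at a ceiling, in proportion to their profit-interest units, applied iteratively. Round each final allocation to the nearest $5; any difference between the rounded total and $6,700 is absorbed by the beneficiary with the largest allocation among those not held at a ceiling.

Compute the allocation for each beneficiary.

Becker: $1,500 · Orozco: $3,220 · Chaudhri: $1,980

Sum of profit-interest units: 31.
Proportional shares (ignoring caps): Becker 2,161.29; Orozco 2,809.68; Chaudhri 1,729.03.
Cap binds for Becker ($1,500); balance $5,200 reallocated over remaining profit-interest units 21.
Redistributed shares: Orozco 3,219.05 → $3,220; Chaudhri 1,980.95 → $1,980.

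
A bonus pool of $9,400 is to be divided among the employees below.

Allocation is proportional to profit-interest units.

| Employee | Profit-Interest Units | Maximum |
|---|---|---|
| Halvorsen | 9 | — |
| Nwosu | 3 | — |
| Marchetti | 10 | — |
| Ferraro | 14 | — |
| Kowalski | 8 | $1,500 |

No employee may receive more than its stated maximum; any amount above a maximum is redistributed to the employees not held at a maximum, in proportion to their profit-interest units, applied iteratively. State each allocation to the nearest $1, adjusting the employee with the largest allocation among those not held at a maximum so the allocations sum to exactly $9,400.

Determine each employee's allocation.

Halvorsen: $1,975; Nwosu: $658; Marchetti: $2,194; Ferraro: $3,073; Kowalski: $1,500

Profit-interest units total: 44.
Proportional shares (ignoring caps): Halvorsen 1,922.73; Nwosu 640.91; Marchetti 2,136.36; Ferraro 2,990.91; Kowalski 1,709.09.
Held at cap: Kowalski ($1,500); residual $7,900 reallocated over remaining profit-interest units 36.
Shares after redistribution: Halvorsen 1,975.00 → $1,975; Nwosu 658.33 → $658; Marchetti 2,194.44 → $2,194; Ferraro 3,072.22 → $3,072.
Rounding difference +$1 applied to Ferraro → $3,073.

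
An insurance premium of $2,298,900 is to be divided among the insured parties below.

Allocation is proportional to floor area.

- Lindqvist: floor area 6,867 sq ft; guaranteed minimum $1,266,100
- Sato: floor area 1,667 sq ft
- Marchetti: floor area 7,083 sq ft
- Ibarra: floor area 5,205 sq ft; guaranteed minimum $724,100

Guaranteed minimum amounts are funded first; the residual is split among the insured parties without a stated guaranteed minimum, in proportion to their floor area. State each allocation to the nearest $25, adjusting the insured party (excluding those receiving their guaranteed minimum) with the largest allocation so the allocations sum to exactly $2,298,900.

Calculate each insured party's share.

Fund the minimums — Lindqvist $1,266,100; Ibarra $724,100. Remaining pool $308,700.
Remaining pool split over remaining floor area 8,750: Sato 58,811.76 → $58,800; Marchetti 249,888.24 → $249,900.

Lindqvist: $1,266,100 · Sato: $58,800 · Marchetti: $249,900 · Ibarra: $724,100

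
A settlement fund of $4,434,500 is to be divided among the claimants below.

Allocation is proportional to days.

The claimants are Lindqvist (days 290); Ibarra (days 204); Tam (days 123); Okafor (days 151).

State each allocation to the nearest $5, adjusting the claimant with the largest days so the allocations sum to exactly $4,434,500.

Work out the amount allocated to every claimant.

Lindqvist: $1,674,485; Ibarra: $1,177,915; Tam: $710,215; Okafor: $871,885

Combined days = 290 + 204 + 123 + 151 = 768.
Unrounded shares: Lindqvist 1,674,485.68; Ibarra 1,177,914.06; Tam 710,212.89; Okafor 871,887.37.
After rounding ($5): Lindqvist $1,674,485; Ibarra $1,177,915; Tam $710,215; Okafor $871,885. Sum = $4,434,500.
Rounded total matches; no reconciliation needed.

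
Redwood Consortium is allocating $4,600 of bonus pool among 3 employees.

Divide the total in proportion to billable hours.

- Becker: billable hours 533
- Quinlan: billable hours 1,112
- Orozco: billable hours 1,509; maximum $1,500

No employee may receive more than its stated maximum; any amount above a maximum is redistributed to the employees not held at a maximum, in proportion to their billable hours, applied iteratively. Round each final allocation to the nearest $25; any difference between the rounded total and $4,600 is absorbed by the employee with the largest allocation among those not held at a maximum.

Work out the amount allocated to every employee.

Becker: $1,000 · Quinlan: $2,100 · Orozco: $1,500

Sum of billable hours: 3,154.
Pro-rata shares before constraints: Becker 777.36; Quinlan 1,621.81; Orozco 2,200.82.
Cap binds for Orozco ($1,500); remaining pool $3,100 reallocated over remaining billable hours 1,645.
Shares after redistribution: Becker 1,004.44 → $1,000; Quinlan 2,095.56 → $2,100.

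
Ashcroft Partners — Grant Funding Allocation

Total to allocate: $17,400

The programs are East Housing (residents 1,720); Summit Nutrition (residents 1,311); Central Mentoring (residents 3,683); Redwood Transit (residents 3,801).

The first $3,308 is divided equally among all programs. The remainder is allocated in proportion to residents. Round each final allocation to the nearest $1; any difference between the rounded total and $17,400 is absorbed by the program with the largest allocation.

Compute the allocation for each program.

East Housing: $3,132 · Summit Nutrition: $2,584 · Central Mentoring: $5,763 · Redwood Transit: $5,921

Equal tier: $3,308 ÷ 4 = $827 apiece.
Remainder $14,092 by residents (total 10,515): East Housing 2,305.11 → $2,305; Summit Nutrition 1,756.98 → $1,757; Central Mentoring 4,935.89 → $4,936; Redwood Transit 5,094.03 → $5,094.
Totals: East Housing $827 + $2,305 = $3,132; Summit Nutrition $827 + $1,757 = $2,584; Central Mentoring $827 + $4,936 = $5,763; Redwood Transit $827 + $5,094 = $5,921.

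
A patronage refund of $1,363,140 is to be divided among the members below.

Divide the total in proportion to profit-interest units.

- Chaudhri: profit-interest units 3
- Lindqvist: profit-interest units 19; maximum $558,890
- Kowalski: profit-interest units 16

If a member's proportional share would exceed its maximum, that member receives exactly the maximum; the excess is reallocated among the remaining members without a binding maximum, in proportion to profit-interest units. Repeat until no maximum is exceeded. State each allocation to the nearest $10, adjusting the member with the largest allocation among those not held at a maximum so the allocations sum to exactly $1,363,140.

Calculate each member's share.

Total profit-interest units = 38.
Proportional shares (ignoring caps): Chaudhri 107,616.32; Lindqvist 681,570.00; Kowalski 573,953.68.
Capped: Lindqvist ($558,890); balance $804,250 reallocated over remaining profit-interest units 19.
Remaining shares: Chaudhri 126,986.84 → $126,990; Kowalski 677,263.16 → $677,260.

Chaudhri: $126,990; Lindqvist: $558,890; Kowalski: $677,260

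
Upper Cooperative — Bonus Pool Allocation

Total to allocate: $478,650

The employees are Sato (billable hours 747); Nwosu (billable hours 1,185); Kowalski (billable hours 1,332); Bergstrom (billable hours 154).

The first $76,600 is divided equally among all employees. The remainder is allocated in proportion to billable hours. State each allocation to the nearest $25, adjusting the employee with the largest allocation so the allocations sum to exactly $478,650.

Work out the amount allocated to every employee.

Sato: $107,025; Nwosu: $158,550; Kowalski: $175,800; Bergstrom: $37,275

First tranche $76,600 split equally: $19,150 each.
Remainder $402,050 by billable hours (total 3,418): Sato 87,867.57 → $87,875; Nwosu 139,388.31 → $139,400; Kowalski 156,679.52 → $156,675; Bergstrom 18,114.60 → $18,125.
Rounding difference −$25 on remainder applied to Kowalski.
Totals: Sato $19,150 + $87,875 = $107,025; Nwosu $19,150 + $139,400 = $158,550; Kowalski $19,150 + $156,650 = $175,800; Bergstrom $19,150 + $18,125 = $37,275.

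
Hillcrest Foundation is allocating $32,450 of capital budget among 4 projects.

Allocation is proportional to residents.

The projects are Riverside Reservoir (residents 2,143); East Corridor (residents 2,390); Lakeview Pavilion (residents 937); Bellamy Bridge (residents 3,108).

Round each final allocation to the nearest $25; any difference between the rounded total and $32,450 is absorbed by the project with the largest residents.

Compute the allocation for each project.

Residents total: 2,143 + 2,390 + 937 + 3,108 = 8,578.
Unrounded shares: Riverside Reservoir 8,106.83; East Corridor 9,041.21; Lakeview Pavilion 3,544.61; Bellamy Bridge 11,757.36.
Rounded to nearest $25: Riverside Reservoir $8,100; East Corridor $9,050; Lakeview Pavilion $3,550; Bellamy Bridge $11,750. Sum = $32,450.
Rounded total matches; no reconciliation needed.

Riverside Reservoir: $8,100 · East Corridor: $9,050 · Lakeview Pavilion: $3,550 · Bellamy Bridge: $11,750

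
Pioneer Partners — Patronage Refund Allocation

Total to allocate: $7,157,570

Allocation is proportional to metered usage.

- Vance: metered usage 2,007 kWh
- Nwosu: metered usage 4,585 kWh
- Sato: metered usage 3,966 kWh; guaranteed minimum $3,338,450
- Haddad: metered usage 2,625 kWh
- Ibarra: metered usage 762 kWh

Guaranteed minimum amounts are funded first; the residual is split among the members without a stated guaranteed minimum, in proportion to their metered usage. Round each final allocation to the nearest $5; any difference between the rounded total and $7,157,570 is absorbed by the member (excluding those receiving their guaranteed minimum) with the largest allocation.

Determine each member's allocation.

Vance: $768,110 | Nwosu: $1,754,750 | Sato: $3,338,450 | Haddad: $1,004,630 | Ibarra: $291,630

Minimums first: Sato $3,338,450. Residual $3,819,120.
Residual split over remaining metered usage 9,979: Vance 768,110.42 → $768,110; Nwosu 1,754,751.50 → $1,754,750; Haddad 1,004,628.72 → $1,004,630; Ibarra 291,629.37 → $291,630.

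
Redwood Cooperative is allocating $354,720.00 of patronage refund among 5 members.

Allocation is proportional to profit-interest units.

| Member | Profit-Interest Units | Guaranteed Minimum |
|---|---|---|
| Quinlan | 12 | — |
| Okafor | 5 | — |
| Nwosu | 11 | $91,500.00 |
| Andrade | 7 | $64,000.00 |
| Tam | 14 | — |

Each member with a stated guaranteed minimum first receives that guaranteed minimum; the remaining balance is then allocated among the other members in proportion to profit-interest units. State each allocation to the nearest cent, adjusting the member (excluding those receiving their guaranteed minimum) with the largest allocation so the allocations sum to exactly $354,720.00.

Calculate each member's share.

Quinlan: $77,117.42; Okafor: $32,132.26; Nwosu: $91,500.00; Andrade: $64,000.00; Tam: $89,970.32

Guaranteed amounts: Nwosu $91,500.00; Andrade $64,000.00. Residual $199,220.00.
Residual split over remaining profit-interest units 31: Quinlan 77,117.4194 → $77,117.42; Okafor 32,132.2581 → $32,132.26; Tam 89,970.3226 → $89,970.32.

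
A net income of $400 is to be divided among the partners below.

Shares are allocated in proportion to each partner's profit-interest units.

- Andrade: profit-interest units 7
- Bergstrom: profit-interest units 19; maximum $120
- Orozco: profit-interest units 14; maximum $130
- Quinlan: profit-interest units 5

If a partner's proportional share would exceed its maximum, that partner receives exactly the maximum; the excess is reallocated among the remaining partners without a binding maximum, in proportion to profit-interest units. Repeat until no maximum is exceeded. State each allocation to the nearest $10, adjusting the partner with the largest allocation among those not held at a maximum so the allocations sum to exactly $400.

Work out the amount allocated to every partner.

Sum of profit-interest units: 45.
Proportional shares (ignoring caps): Andrade 62.22; Bergstrom 168.89; Orozco 124.44; Quinlan 44.44.
Cap binds for Bergstrom ($120); residual $280 reallocated over remaining profit-interest units 26.
Cap binds for Orozco ($130); residual $150 reallocated over remaining profit-interest units 12.
Redistributed shares: Andrade 87.50 → $90; Quinlan 62.50 → $60.

Andrade: $90 | Bergstrom: $120 | Orozco: $130 | Quinlan: $60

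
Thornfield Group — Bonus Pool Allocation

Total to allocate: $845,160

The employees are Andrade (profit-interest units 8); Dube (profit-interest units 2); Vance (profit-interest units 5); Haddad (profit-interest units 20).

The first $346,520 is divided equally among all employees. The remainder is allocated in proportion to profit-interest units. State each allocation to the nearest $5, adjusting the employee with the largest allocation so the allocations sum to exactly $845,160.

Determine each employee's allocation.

$346,520 shared equally gives $86,630 per employee.
Remainder $498,640 by profit-interest units (total 35): Andrade 113,974.86 → $113,975; Dube 28,493.71 → $28,495; Vance 71,234.29 → $71,235; Haddad 284,937.14 → $284,935.
Totals: Andrade $86,630 + $113,975 = $200,605; Dube $86,630 + $28,495 = $115,125; Vance $86,630 + $71,235 = $157,865; Haddad $86,630 + $284,935 = $371,565.

Andrade: $200,605 · Dube: $115,125 · Vance: $157,865 · Haddad: $371,565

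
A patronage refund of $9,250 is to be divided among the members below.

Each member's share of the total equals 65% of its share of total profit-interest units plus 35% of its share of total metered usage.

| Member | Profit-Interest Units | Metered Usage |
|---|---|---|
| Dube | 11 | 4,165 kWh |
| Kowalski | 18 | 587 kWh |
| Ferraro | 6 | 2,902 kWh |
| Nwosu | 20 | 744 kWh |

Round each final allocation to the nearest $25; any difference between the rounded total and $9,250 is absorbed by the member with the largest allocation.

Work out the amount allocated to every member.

Dube: $2,800; Kowalski: $2,200; Ferraro: $1,775; Nwosu: $2,475

Totals — profit-interest units 55, metered usage 8,398.
Composite weights (65% profit-interest units + 35% metered usage): Dube 0.3036; Kowalski 0.2372; Ferraro 0.1919; Nwosu 0.2674.
Pro-rata amounts: Dube 2,808.14; Kowalski 2,194.02; Ferraro 1,774.65; Nwosu 2,473.18.
Rounded to nearest $25: Dube $2,800; Kowalski $2,200; Ferraro $1,775; Nwosu $2,475. Sum = $9,250.
Sum already equals the total — no adjustment.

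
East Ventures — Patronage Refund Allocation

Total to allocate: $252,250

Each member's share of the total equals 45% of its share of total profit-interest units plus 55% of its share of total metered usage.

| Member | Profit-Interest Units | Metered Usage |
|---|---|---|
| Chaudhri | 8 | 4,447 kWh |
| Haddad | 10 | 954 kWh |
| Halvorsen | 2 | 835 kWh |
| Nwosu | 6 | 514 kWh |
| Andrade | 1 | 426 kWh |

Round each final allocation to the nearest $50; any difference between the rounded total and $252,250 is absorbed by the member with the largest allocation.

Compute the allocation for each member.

Chaudhri: $119,600 · Haddad: $60,500 · Halvorsen: $24,550 · Nwosu: $35,150 · Andrade: $12,450

Totals — profit-interest units 27, metered usage 7,176.
Combined weights (45% profit-interest units + 55% metered usage): Chaudhri 0.4742; Haddad 0.2398; Halvorsen 0.0973; Nwosu 0.1394; Andrade 0.0493.
Raw shares: Chaudhri 119,609.60; Haddad 60,485.87; Halvorsen 24,551.84; Nwosu 35,162.44; Andrade 12,440.26.
At nearest $50: Chaudhri $119,600; Haddad $60,500; Halvorsen $24,550; Nwosu $35,150; Andrade $12,450. Sum = $252,250.
Rounded total matches; no reconciliation needed.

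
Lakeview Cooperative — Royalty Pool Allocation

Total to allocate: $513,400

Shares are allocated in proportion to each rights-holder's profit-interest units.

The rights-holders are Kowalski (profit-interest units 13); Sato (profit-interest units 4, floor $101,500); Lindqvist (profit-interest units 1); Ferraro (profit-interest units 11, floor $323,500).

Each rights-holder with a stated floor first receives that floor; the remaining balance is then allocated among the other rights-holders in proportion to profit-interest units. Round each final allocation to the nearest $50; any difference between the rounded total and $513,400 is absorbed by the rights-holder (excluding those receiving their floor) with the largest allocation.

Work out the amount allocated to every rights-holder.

Fund the minimums — Sato $101,500; Ferraro $323,500. Balance $88,400.
Balance split over remaining profit-interest units 14: Kowalski 82,085.71 → $82,100; Lindqvist 6,314.29 → $6,300.

Kowalski: $82,100 · Sato: $101,500 · Lindqvist: $6,300 · Ferraro: $323,500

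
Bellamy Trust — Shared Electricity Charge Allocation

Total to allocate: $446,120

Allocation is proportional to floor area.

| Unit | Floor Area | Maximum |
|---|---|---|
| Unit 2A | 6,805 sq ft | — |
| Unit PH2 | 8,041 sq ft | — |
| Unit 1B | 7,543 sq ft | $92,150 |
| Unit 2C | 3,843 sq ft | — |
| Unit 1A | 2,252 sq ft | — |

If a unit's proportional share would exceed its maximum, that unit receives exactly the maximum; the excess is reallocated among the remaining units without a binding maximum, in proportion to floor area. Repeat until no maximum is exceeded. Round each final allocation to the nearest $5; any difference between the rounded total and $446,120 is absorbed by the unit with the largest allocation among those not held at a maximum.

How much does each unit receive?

Unit 2A: $115,025; Unit PH2: $135,920; Unit 1B: $92,150; Unit 2C: $64,960; Unit 1A: $38,065

Combined floor area = 28,484.
Pro-rata shares before constraints: Unit 2A 106,580.77; Unit PH2 125,939.16; Unit 1B 118,139.42; Unit 2C 60,189.55; Unit 1A 35,271.11.
Held at cap: Unit 1B ($92,150); remaining pool $353,970 reallocated over remaining floor area 20,941.
Shares after redistribution: Unit 2A 115,026.30 → $115,025; Unit PH2 135,918.67 → $135,920; Unit 2C 64,959.01 → $64,960; Unit 1A 38,066.02 → $38,065.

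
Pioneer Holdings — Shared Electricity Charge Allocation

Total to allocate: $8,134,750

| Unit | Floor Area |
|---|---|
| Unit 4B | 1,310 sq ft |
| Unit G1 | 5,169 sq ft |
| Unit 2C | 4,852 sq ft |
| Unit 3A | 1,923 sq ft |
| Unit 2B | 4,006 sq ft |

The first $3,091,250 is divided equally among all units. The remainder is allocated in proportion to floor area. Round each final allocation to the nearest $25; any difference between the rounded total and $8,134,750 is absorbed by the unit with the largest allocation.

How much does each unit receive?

Equal tier: $3,091,250 ÷ 5 = $618,250 apiece.
Remainder $5,043,500 by floor area (total 17,260): Unit 4B 382,791.71 → $382,800; Unit G1 1,510,420.13 → $1,510,425; Unit 2C 1,417,790.38 → $1,417,800; Unit 3A 561,914.86 → $561,925; Unit 2B 1,170,582.91 → $1,170,575.
Rounding difference −$25 on remainder applied to Unit G1.
Totals: Unit 4B $618,250 + $382,800 = $1,001,050; Unit G1 $618,250 + $1,510,400 = $2,128,650; Unit 2C $618,250 + $1,417,800 = $2,036,050; Unit 3A $618,250 + $561,925 = $1,180,175; Unit 2B $618,250 + $1,170,575 = $1,788,825.

Unit 4B: $1,001,050 · Unit G1: $2,128,650 · Unit 2C: $2,036,050 · Unit 3A: $1,180,175 · Unit 2B: $1,788,825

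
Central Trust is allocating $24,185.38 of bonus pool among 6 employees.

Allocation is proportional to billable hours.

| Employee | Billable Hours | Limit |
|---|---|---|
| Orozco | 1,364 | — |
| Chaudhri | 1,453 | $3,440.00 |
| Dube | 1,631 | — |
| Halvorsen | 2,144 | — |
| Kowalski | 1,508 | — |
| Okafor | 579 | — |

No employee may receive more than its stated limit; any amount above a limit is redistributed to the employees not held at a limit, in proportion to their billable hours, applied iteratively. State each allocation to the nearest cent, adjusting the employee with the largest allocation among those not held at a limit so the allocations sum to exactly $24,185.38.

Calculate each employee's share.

Orozco: $3,915.96 · Chaudhri: $3,440.00 · Dube: $4,682.50 · Halvorsen: $6,155.28 · Kowalski: $4,329.37 · Okafor: $1,662.27

Combined billable hours = 8,679.
Unconstrained shares: Orozco 3,800.9976; Chaudhri 4,049.0099; Dube 4,545.0345; Halvorsen 5,974.5886; Kowalski 4,202.2760; Okafor 1,613.4733.
Cap binds for Chaudhri ($3,440.00); residual $20,745.38 reallocated over remaining billable hours 7,226.
Remaining shares: Orozco 3,915.9560 → $3,915.96; Dube 4,682.4958 → $4,682.50; Halvorsen 6,155.2857 → $6,155.29; Kowalski 4,329.3708 → $4,329.37; Okafor 1,662.2717 → $1,662.27.
Rounding difference −$0.01 applied to Halvorsen → $6,155.28.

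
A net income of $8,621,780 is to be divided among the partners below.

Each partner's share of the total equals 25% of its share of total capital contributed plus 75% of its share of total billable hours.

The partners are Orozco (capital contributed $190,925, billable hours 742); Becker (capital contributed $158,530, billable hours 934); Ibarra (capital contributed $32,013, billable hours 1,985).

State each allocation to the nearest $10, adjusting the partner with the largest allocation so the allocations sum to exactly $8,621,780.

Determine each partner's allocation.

Totals — capital contributed 381,468, billable hours 3,661.
Composite weights (25% capital contributed + 75% billable hours): Orozco 0.2771; Becker 0.2952; Ibarra 0.4276.
Unrounded shares: Orozco 2,389,378.23; Becker 2,545,458.59; Ibarra 3,686,943.19.
At nearest $10: Orozco $2,389,380; Becker $2,545,460; Ibarra $3,686,940. Sum = $8,621,780.
Rounded total matches; no reconciliation needed.

Orozco: $2,389,380; Becker: $2,545,460; Ibarra: $3,686,940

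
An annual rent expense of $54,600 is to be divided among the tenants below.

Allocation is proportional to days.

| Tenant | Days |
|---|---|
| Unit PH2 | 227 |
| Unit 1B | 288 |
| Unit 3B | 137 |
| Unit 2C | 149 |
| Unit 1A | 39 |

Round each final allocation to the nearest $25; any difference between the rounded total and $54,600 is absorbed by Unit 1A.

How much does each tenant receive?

Sum of days: 840.
Raw shares: Unit PH2 227/840 × $54,600 = 14,755.00; Unit 1B 288/840 × $54,600 = 18,720.00; Unit 3B 137/840 × $54,600 = 8,905.00; Unit 2C 149/840 × $54,600 = 9,685.00; Unit 1A 39/840 × $54,600 = 2,535.00.
Rounded to nearest $25: Unit PH2 $14,750; Unit 1B $18,725; Unit 3B $8,900; Unit 2C $9,675; Unit 1A $2,525. Sum = $54,575.
Difference $54,600 − $54,575 = +$25 applied to Unit 1A: Unit 1A becomes $2,550.

Unit PH2: $14,750 · Unit 1B: $18,725 · Unit 3B: $8,900 · Unit 2C: $9,675 · Unit 1A: $2,550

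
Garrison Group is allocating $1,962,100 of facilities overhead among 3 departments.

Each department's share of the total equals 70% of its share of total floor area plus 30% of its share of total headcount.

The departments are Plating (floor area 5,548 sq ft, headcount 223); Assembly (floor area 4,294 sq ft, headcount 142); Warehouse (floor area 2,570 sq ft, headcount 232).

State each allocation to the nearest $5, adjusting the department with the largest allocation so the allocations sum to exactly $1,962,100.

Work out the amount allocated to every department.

Plating: $833,795 | Assembly: $615,170 | Warehouse: $513,135

Floor area total 12,412; headcount total 597.
Composite weights (70% floor area + 30% headcount): Plating 0.4250; Assembly 0.3135; Warehouse 0.2615.
Pro-rata amounts: Plating 833,796.46; Assembly 615,168.68; Warehouse 513,134.86.
After rounding ($5): Plating $833,795; Assembly $615,170; Warehouse $513,135. Sum = $1,962,100.
Sum already equals the total — no adjustment.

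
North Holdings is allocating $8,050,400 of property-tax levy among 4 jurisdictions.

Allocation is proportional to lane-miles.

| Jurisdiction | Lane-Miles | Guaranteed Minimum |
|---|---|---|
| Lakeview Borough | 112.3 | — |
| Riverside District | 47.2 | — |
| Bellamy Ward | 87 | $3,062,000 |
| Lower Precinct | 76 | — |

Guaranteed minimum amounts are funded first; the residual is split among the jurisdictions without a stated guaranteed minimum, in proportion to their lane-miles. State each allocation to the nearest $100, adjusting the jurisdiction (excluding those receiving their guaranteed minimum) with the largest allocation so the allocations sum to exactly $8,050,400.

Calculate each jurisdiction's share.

Minimums first: Bellamy Ward $3,062,000. Remaining pool $4,988,400.
Remaining pool split over remaining lane-miles 235.5: Lakeview Borough 2,378,757.20 → $2,378,800; Riverside District 999,798.22 → $999,800; Lower Precinct 1,609,844.59 → $1,609,800.

Lakeview Borough: $2,378,800 | Riverside District: $999,800 | Bellamy Ward: $3,062,000 | Lower Precinct: $1,609,800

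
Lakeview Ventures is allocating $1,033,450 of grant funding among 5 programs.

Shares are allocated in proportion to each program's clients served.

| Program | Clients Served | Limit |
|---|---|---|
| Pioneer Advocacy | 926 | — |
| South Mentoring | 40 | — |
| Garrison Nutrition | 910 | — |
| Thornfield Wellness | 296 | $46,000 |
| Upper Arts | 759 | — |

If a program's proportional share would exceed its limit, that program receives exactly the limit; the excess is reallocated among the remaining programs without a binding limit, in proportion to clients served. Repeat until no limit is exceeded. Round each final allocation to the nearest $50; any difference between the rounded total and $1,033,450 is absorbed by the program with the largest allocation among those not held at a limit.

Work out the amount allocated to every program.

Pioneer Advocacy: $347,000; South Mentoring: $15,000; Garrison Nutrition: $341,000; Thornfield Wellness: $46,000; Upper Arts: $284,450

Clients served total: 2,931.
Pro-rata shares before constraints: Pioneer Advocacy 326,501.09; South Mentoring 14,103.72; Garrison Nutrition 320,859.60; Thornfield Wellness 104,367.52; Upper Arts 267,618.07.
Held at cap: Thornfield Wellness ($46,000); residual $987,450 reallocated over remaining clients served 2,635.
Redistributed shares: Pioneer Advocacy 347,012.79 → $347,000; South Mentoring 14,989.75 → $15,000; Garrison Nutrition 341,016.89 → $341,000; Upper Arts 284,430.57 → $284,450.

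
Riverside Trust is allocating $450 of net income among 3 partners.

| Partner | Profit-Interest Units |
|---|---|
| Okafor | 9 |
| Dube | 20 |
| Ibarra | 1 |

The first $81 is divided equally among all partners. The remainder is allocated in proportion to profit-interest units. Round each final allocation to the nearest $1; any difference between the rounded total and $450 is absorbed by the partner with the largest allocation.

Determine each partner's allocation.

Okafor: $138 | Dube: $273 | Ibarra: $39

Equal tier: $81 ÷ 3 = $27 apiece.
Remainder $369 by profit-interest units (total 30): Okafor 110.70 → $111; Dube 246.00 → $246; Ibarra 12.30 → $12.
Totals: Okafor $27 + $111 = $138; Dube $27 + $246 = $273; Ibarra $27 + $12 = $39.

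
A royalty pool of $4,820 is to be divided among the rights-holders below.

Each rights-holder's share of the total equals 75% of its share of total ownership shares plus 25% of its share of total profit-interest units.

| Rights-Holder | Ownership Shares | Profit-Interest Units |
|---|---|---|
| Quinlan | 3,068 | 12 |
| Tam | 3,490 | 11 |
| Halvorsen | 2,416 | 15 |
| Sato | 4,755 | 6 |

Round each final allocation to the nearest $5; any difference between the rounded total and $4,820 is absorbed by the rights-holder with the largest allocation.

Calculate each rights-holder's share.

Ownership shares total 13,729; profit-interest units total 44.
Blended shares (75% ownership shares + 25% profit-interest units): Quinlan 0.2358; Tam 0.2532; Halvorsen 0.2172; Sato 0.2939.
Pro-rata amounts: Quinlan 1,136.48; Tam 1,220.21; Halvorsen 1,046.96; Sato 1,416.36.
At nearest $5: Quinlan $1,135; Tam $1,220; Halvorsen $1,045; Sato $1,415. Sum = $4,815.
Difference $4,820 − $4,815 = +$5 applied to largest allocation (Sato): Sato becomes $1,420.

Quinlan: $1,135 · Tam: $1,220 · Halvorsen: $1,045 · Sato: $1,420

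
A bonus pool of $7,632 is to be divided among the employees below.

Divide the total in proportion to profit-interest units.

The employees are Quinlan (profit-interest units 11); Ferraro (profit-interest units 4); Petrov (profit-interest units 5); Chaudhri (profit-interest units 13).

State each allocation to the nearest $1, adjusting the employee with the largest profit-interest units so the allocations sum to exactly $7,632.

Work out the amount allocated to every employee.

Total profit-interest units = 11 + 4 + 5 + 13 = 33.
Pro-rata amounts: Quinlan 2,544.00; Ferraro 925.09; Petrov 1,156.36; Chaudhri 3,006.55.
After rounding ($1): Quinlan $2,544; Ferraro $925; Petrov $1,156; Chaudhri $3,007. Sum = $7,632.
Sum already equals the total — no adjustment.

Quinlan: $2,544; Ferraro: $925; Petrov: $1,156; Chaudhri: $3,007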